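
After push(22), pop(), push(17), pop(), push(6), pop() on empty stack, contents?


push(22) -> [22]
pop() returns 22 -> []
push(17) -> [17]
pop() returns 17 -> []
push(6) -> [6]
pop() returns 6 -> []
Final stack (bottom to top): []


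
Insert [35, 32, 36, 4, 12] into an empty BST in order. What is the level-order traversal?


Root = 35; build tree by BST insertion.
Level-Order traversal: [35, 32, 36, 4, 12]


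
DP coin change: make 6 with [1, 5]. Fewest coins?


dp[0]=0; dp[i]=1+min(dp[i-c] for c in coins)
...dp[1]=1, dp[2]=2, dp[3]=3, dp[4]=4, dp[5]=1, dp[6]=2
Minimum coins for 6 = 2


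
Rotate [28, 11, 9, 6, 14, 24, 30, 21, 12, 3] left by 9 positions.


Left rotate by 9: [3, 28, 11, 9, 6, 14, 24, 30, 21, 12]


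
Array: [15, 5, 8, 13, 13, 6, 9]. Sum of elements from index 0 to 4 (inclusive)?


Prefix sums: [0, 15, 20, 28, 41, 54, 60, 69]
Sum[0..4] = prefix[5] - prefix[0] = 54 - 0 = 54


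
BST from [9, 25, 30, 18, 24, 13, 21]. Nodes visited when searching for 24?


BST root = 9
Search for 24: compare at each node
Path: [9, 25, 18, 24]


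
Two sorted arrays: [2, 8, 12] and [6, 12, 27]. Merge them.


Compare heads, take smaller each step.
Merged: [2, 6, 8, 12, 12, 27]


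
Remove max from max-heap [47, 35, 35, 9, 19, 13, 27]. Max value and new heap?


Max = 47
Replace root with last, heapify down
Resulting heap: [35, 27, 35, 9, 19, 13]


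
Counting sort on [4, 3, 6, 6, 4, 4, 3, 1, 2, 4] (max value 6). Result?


Count array: [0, 1, 1, 2, 4, 0, 2]
Reconstruct: [1, 2, 3, 3, 4, 4, 4, 4, 6, 6]


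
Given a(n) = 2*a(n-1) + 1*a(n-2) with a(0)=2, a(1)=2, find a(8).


Build bottom-up:
...a(6)=198, a(7)=478, a(8)=2*478+1*198=1154


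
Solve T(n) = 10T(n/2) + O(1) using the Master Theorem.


a=10, b=2, c=0. log_2(10)=3.322 > c=0. Case 1: O(n^log_b(a)) = O(n^3.322)
Complexity: O(n^3.322)


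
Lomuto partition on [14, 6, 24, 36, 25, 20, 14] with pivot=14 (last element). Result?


Elements <= 14 go left of pivot.
Result: [14, 6, 14, 36, 25, 20, 24], pivot at index 2


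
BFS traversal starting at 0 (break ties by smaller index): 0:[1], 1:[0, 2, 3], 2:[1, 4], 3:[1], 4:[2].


BFS queue: start with [0]
Visit order: [0, 1, 2, 3, 4]


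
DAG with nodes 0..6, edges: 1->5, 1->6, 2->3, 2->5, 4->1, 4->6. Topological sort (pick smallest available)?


Kahn's algorithm, process smallest node first
Order: [0, 2, 3, 4, 1, 5, 6]


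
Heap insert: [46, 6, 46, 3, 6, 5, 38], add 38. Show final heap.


Append 38: [46, 6, 46, 3, 6, 5, 38, 38]
Bubble up: swap idx 7(38) with idx 3(3); swap idx 3(38) with idx 1(6)
Result: [46, 38, 46, 6, 6, 5, 38, 3]


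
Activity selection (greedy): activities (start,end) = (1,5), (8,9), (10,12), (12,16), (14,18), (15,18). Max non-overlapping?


Greedy: pick earliest-ending, then skip overlaps.
Selected (4 activities): [(1, 5), (8, 9), (10, 12), (12, 16)]


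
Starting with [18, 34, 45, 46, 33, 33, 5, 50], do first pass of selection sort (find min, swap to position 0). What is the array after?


After one pass: [5, 34, 45, 46, 33, 33, 18, 50]


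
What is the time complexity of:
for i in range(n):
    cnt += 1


Per nesting level: O(n) = O(n)
Complexity: O(n)


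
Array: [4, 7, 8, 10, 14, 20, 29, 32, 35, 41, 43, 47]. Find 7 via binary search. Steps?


Search for 7:
[0,11] mid=5 arr[5]=20
[0,4] mid=2 arr[2]=8
[0,1] mid=0 arr[0]=4
[1,1] mid=1 arr[1]=7
Total: 4 comparisons


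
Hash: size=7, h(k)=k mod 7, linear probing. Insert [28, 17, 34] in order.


Insertions: 28->slot 0; 17->slot 3; 34->slot 6
Table: [28, None, None, 17, None, None, 34]


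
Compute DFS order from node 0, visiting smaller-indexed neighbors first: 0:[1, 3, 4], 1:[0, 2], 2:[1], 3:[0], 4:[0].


DFS stack-based: start with [0]
Visit order: [0, 1, 2, 3, 4]


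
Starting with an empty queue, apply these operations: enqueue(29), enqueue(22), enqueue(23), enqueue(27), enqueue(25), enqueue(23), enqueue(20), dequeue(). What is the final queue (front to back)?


enqueue(29) -> [29]
enqueue(22) -> [29, 22]
enqueue(23) -> [29, 22, 23]
enqueue(27) -> [29, 22, 23, 27]
enqueue(25) -> [29, 22, 23, 27, 25]
enqueue(23) -> [29, 22, 23, 27, 25, 23]
enqueue(20) -> [29, 22, 23, 27, 25, 23, 20]
dequeue() returns 29 -> [22, 23, 27, 25, 23, 20]
Final queue (front to back): [22, 23, 27, 25, 23, 20]


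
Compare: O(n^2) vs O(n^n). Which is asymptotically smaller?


quadratic grows slower than n^n
O(n^2) is asymptotically smaller; O(n^n) grows faster


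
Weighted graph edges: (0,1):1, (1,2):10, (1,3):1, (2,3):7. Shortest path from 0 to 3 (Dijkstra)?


Dijkstra from 0:
Distances: {0: 0, 1: 1, 2: 9, 3: 2}
Shortest distance to 3 = 2, path = [0, 1, 3]


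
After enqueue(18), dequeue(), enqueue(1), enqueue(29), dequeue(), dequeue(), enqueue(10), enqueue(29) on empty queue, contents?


enqueue(18) -> [18]
dequeue() returns 18 -> []
enqueue(1) -> [1]
enqueue(29) -> [1, 29]
dequeue() returns 1 -> [29]
dequeue() returns 29 -> []
enqueue(10) -> [10]
enqueue(29) -> [10, 29]
Final queue (front to back): [10, 29]


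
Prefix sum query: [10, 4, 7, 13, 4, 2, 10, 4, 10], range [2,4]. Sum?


Prefix sums: [0, 10, 14, 21, 34, 38, 40, 50, 54, 64]
Sum[2..4] = prefix[5] - prefix[2] = 38 - 14 = 24


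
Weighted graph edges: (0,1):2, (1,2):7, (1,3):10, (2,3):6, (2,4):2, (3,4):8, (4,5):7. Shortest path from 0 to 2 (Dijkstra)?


Dijkstra from 0:
Distances: {0: 0, 1: 2, 2: 9, 3: 12, 4: 11, 5: 18}
Shortest distance to 2 = 9, path = [0, 1, 2]


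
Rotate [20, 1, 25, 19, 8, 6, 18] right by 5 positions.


Right rotate by 5: [25, 19, 8, 6, 18, 20, 1]


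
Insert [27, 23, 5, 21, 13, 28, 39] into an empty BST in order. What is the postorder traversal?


Root = 27; build tree by BST insertion.
Postorder traversal: [13, 21, 5, 23, 39, 28, 27]


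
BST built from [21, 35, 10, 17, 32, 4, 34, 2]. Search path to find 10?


BST root = 21
Search for 10: compare at each node
Path: [21, 10]


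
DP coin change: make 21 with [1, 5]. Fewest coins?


dp[0]=0; dp[i]=1+min(dp[i-c] for c in coins)
...dp[16]=4, dp[17]=5, dp[18]=6, dp[19]=7, dp[20]=4, dp[21]=5
Minimum coins for 21 = 5


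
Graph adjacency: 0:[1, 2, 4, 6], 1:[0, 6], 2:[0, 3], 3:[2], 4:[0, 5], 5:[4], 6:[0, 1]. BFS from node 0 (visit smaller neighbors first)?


BFS queue: start with [0]
Visit order: [0, 1, 2, 4, 6, 3, 5]


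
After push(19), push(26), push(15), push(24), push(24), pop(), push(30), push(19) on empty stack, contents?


push(19) -> [19]
push(26) -> [19, 26]
push(15) -> [19, 26, 15]
push(24) -> [19, 26, 15, 24]
push(24) -> [19, 26, 15, 24, 24]
pop() returns 24 -> [19, 26, 15, 24]
push(30) -> [19, 26, 15, 24, 30]
push(19) -> [19, 26, 15, 24, 30, 19]
Final stack (bottom to top): [19, 26, 15, 24, 30, 19]


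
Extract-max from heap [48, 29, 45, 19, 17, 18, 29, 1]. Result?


Max = 48
Replace root with last, heapify down
Resulting heap: [45, 29, 29, 19, 17, 18, 1]


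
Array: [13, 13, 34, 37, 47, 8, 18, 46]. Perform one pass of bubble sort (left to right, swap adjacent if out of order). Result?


After one pass: [13, 13, 34, 37, 8, 18, 46, 47]


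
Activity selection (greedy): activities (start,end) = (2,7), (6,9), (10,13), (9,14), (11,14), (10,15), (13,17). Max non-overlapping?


Greedy: pick earliest-ending, then skip overlaps.
Selected (3 activities): [(2, 7), (10, 13), (13, 17)]


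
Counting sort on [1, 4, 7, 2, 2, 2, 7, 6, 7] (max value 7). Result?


Count array: [0, 1, 3, 0, 1, 0, 1, 3]
Reconstruct: [1, 2, 2, 2, 4, 6, 7, 7, 7]


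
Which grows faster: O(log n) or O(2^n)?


logarithmic grows slower than exponential
O(log n) is asymptotically smaller; O(2^n) grows faster


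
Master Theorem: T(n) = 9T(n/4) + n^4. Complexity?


a=9, b=4, c=4. log_4(9)=1.585 < c=4. Case 3: O(n^c) = O(n^4)
Complexity: O(n^4)


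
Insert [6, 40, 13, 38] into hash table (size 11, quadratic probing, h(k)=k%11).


Insertions: 6->slot 6; 40->slot 7; 13->slot 2; 38->slot 5
Table: [None, None, 13, None, None, 38, 6, 40, None, None, None]


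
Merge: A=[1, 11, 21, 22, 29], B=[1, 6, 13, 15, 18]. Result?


Compare heads, take smaller each step.
Merged: [1, 1, 6, 11, 13, 15, 18, 21, 22, 29]


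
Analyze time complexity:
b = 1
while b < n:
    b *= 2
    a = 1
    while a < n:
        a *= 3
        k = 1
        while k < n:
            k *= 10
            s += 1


Per nesting level: O(log n) * O(log n) * O(log n) = O((log n)^3)
Complexity: O((log n)^3)


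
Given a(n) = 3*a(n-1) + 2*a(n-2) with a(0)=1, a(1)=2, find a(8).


Build bottom-up:
...a(6)=1268, a(7)=4516, a(8)=3*4516+2*1268=16084


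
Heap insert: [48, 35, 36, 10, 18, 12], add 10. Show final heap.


Append 10: [48, 35, 36, 10, 18, 12, 10]
Bubble up: no swaps needed
Result: [48, 35, 36, 10, 18, 12, 10]


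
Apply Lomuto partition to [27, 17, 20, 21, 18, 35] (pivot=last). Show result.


Elements <= 35 go left of pivot.
Result: [27, 17, 20, 21, 18, 35], pivot at index 5


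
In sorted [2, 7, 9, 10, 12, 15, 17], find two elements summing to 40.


Two pointers: lo=0, hi=6
No pair sums to 40


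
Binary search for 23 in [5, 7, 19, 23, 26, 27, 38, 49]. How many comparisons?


Search for 23:
[0,7] mid=3 arr[3]=23
Total: 1 comparisons


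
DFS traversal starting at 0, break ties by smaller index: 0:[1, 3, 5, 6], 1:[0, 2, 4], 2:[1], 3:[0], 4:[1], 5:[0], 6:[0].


DFS stack-based: start with [0]
Visit order: [0, 1, 2, 4, 3, 5, 6]


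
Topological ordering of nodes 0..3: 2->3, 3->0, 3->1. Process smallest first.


Kahn's algorithm, process smallest node first
Order: [2, 3, 0, 1]


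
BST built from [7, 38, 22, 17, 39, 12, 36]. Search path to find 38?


BST root = 7
Search for 38: compare at each node
Path: [7, 38]


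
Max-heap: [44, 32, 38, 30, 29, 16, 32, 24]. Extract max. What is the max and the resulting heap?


Max = 44
Replace root with last, heapify down
Resulting heap: [38, 32, 32, 30, 29, 16, 24]


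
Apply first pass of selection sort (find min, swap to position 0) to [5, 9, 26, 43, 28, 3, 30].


After one pass: [3, 9, 26, 43, 28, 5, 30]


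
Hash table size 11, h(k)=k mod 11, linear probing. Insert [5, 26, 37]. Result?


Insertions: 5->slot 5; 26->slot 4; 37->slot 6
Table: [None, None, None, None, 26, 5, 37, None, None, None, None]


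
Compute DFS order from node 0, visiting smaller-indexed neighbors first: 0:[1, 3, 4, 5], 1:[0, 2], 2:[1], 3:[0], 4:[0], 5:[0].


DFS stack-based: start with [0]
Visit order: [0, 1, 2, 3, 4, 5]


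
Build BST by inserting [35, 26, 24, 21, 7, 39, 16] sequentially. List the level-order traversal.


Root = 35; build tree by BST insertion.
Level-Order traversal: [35, 26, 39, 24, 21, 7, 16]


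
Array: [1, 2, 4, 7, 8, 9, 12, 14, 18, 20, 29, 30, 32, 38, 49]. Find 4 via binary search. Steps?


Search for 4:
[0,14] mid=7 arr[7]=14
[0,6] mid=3 arr[3]=7
[0,2] mid=1 arr[1]=2
[2,2] mid=2 arr[2]=4
Total: 4 comparisons


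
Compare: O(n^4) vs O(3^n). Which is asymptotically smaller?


quartic grows slower than exponential (base 3)
O(n^4) is asymptotically smaller; O(3^n) grows faster


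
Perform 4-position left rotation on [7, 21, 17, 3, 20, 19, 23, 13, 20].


Left rotate by 4: [20, 19, 23, 13, 20, 7, 21, 17, 3]


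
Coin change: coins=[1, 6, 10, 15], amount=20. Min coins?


dp[0]=0; dp[i]=1+min(dp[i-c] for c in coins)
...dp[15]=1, dp[16]=2, dp[17]=3, dp[18]=3, dp[19]=4, dp[20]=2
Minimum coins for 20 = 2


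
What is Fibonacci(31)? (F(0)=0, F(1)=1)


F(n)=F(n-1)+F(n-2)
...F(29)=514229, F(30)=832040, F(31)=1346269


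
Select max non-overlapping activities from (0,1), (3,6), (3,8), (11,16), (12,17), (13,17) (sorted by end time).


Greedy: pick earliest-ending, then skip overlaps.
Selected (3 activities): [(0, 1), (3, 6), (11, 16)]


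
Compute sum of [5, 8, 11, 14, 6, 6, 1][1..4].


Prefix sums: [0, 5, 13, 24, 38, 44, 50, 51]
Sum[1..4] = prefix[5] - prefix[1] = 44 - 5 = 39


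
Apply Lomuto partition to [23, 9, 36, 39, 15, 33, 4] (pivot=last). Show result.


Elements <= 4 go left of pivot.
Result: [4, 9, 36, 39, 15, 33, 23], pivot at index 0


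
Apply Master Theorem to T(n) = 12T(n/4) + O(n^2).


a=12, b=4, c=2. log_4(12)=1.792 < c=2. Case 3: O(n^c) = O(n^2)
Complexity: O(n^2)


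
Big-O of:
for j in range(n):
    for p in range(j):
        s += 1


Per nesting level: O(n) * O(n) [triangular over j] = O(n^2)
Complexity: O(n^2)


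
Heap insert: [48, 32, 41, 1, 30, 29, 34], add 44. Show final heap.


Append 44: [48, 32, 41, 1, 30, 29, 34, 44]
Bubble up: swap idx 7(44) with idx 3(1); swap idx 3(44) with idx 1(32)
Result: [48, 44, 41, 32, 30, 29, 34, 1]


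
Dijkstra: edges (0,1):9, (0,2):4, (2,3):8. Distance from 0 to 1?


Dijkstra from 0:
Distances: {0: 0, 1: 9, 2: 4, 3: 12}
Shortest distance to 1 = 9, path = [0, 1]


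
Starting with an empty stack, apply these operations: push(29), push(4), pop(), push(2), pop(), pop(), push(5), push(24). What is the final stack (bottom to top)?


push(29) -> [29]
push(4) -> [29, 4]
pop() returns 4 -> [29]
push(2) -> [29, 2]
pop() returns 2 -> [29]
pop() returns 29 -> []
push(5) -> [5]
push(24) -> [5, 24]
Final stack (bottom to top): [5, 24]


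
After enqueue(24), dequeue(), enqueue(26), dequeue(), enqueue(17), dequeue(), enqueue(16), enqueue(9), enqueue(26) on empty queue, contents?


enqueue(24) -> [24]
dequeue() returns 24 -> []
enqueue(26) -> [26]
dequeue() returns 26 -> []
enqueue(17) -> [17]
dequeue() returns 17 -> []
enqueue(16) -> [16]
enqueue(9) -> [16, 9]
enqueue(26) -> [16, 9, 26]
Final queue (front to back): [16, 9, 26]


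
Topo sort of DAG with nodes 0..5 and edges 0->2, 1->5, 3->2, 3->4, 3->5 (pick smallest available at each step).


Kahn's algorithm, process smallest node first
Order: [0, 1, 3, 2, 4, 5]


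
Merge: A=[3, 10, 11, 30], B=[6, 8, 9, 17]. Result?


Compare heads, take smaller each step.
Merged: [3, 6, 8, 9, 10, 11, 17, 30]


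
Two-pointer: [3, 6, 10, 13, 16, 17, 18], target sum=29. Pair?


Two pointers: lo=0, hi=6
Found pair: (13, 16) summing to 29


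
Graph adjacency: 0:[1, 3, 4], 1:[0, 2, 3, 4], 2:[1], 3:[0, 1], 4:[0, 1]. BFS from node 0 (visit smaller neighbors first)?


BFS queue: start with [0]
Visit order: [0, 1, 3, 4, 2]


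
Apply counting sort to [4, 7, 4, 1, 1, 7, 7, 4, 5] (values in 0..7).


Count array: [0, 2, 0, 0, 3, 1, 0, 3]
Reconstruct: [1, 1, 4, 4, 4, 5, 7, 7, 7]


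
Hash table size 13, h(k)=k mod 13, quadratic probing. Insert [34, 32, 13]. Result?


Insertions: 34->slot 8; 32->slot 6; 13->slot 0
Table: [13, None, None, None, None, None, 32, None, 34, None, None, None, None]


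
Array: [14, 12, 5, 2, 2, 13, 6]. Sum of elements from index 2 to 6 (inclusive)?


Prefix sums: [0, 14, 26, 31, 33, 35, 48, 54]
Sum[2..6] = prefix[7] - prefix[2] = 54 - 26 = 28


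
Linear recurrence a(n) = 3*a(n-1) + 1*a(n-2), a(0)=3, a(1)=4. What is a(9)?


Build bottom-up:
...a(7)=5836, a(8)=19275, a(9)=3*19275+1*5836=63661


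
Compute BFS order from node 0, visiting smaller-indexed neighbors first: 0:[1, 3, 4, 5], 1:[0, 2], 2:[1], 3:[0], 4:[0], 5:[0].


BFS queue: start with [0]
Visit order: [0, 1, 3, 4, 5, 2]


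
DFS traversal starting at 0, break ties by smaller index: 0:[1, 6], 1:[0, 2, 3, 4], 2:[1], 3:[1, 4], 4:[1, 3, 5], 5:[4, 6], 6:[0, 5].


DFS stack-based: start with [0]
Visit order: [0, 1, 2, 3, 4, 5, 6]


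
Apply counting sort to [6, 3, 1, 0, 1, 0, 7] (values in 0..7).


Count array: [2, 2, 0, 1, 0, 0, 1, 1]
Reconstruct: [0, 0, 1, 1, 3, 6, 7]


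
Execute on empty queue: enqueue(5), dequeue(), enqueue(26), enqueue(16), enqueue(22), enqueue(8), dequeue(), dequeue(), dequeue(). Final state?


enqueue(5) -> [5]
dequeue() returns 5 -> []
enqueue(26) -> [26]
enqueue(16) -> [26, 16]
enqueue(22) -> [26, 16, 22]
enqueue(8) -> [26, 16, 22, 8]
dequeue() returns 26 -> [16, 22, 8]
dequeue() returns 16 -> [22, 8]
dequeue() returns 22 -> [8]
Final queue (front to back): [8]


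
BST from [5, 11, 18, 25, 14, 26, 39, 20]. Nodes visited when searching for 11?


BST root = 5
Search for 11: compare at each node
Path: [5, 11]


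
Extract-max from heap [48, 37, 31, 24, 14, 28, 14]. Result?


Max = 48
Replace root with last, heapify down
Resulting heap: [37, 24, 31, 14, 14, 28]


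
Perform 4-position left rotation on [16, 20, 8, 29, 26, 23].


Left rotate by 4: [26, 23, 16, 20, 8, 29]


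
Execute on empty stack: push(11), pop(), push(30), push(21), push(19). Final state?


push(11) -> [11]
pop() returns 11 -> []
push(30) -> [30]
push(21) -> [30, 21]
push(19) -> [30, 21, 19]
Final stack (bottom to top): [30, 21, 19]


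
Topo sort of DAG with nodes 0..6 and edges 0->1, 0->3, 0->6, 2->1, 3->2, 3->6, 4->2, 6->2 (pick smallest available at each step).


Kahn's algorithm, process smallest node first
Order: [0, 3, 4, 5, 6, 2, 1]


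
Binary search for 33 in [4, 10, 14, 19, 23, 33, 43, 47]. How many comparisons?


Search for 33:
[0,7] mid=3 arr[3]=19
[4,7] mid=5 arr[5]=33
Total: 2 comparisons


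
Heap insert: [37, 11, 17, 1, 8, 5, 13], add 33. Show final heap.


Append 33: [37, 11, 17, 1, 8, 5, 13, 33]
Bubble up: swap idx 7(33) with idx 3(1); swap idx 3(33) with idx 1(11)
Result: [37, 33, 17, 11, 8, 5, 13, 1]


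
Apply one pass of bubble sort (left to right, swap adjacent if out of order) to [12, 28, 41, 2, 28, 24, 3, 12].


After one pass: [12, 28, 2, 28, 24, 3, 12, 41]


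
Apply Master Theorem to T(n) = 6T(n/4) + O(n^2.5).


a=6, b=4, c=2.5. log_4(6)=1.292 < c=2.5. Case 3: O(n^c) = O(n^2.500)
Complexity: O(n^2.500)


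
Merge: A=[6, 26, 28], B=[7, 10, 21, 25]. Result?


Compare heads, take smaller each step.
Merged: [6, 7, 10, 21, 25, 26, 28]


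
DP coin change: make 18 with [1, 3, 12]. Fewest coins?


dp[0]=0; dp[i]=1+min(dp[i-c] for c in coins)
...dp[13]=2, dp[14]=3, dp[15]=2, dp[16]=3, dp[17]=4, dp[18]=3
Minimum coins for 18 = 3


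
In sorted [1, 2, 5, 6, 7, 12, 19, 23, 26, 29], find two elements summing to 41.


Two pointers: lo=0, hi=9
Found pair: (12, 29) summing to 41


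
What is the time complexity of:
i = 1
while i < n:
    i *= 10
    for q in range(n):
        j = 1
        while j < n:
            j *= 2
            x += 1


Per nesting level: O(log n) * O(n) * O(log n) = O(n (log n)^2)
Complexity: O(n (log n)^2)


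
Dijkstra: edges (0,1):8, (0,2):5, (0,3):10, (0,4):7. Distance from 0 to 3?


Dijkstra from 0:
Distances: {0: 0, 1: 8, 2: 5, 3: 10, 4: 7}
Shortest distance to 3 = 10, path = [0, 3]


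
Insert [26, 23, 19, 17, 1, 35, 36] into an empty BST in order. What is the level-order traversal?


Root = 26; build tree by BST insertion.
Level-Order traversal: [26, 23, 35, 19, 36, 17, 1]


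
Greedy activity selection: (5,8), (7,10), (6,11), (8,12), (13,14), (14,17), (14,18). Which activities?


Greedy: pick earliest-ending, then skip overlaps.
Selected (4 activities): [(5, 8), (8, 12), (13, 14), (14, 17)]


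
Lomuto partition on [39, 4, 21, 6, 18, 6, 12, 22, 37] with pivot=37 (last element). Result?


Elements <= 37 go left of pivot.
Result: [4, 21, 6, 18, 6, 12, 22, 37, 39], pivot at index 7


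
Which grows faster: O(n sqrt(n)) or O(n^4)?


n^1.5 grows slower than quartic
O(n sqrt(n)) is asymptotically smaller; O(n^4) grows faster


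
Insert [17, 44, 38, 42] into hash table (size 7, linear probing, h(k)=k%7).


Insertions: 17->slot 3; 44->slot 2; 38->slot 4; 42->slot 0
Table: [42, None, 44, 17, 38, None, None]


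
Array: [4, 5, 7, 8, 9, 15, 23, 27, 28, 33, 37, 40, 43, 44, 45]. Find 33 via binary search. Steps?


Search for 33:
[0,14] mid=7 arr[7]=27
[8,14] mid=11 arr[11]=40
[8,10] mid=9 arr[9]=33
Total: 3 comparisons


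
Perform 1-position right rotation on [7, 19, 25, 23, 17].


Right rotate by 1: [17, 7, 19, 25, 23]


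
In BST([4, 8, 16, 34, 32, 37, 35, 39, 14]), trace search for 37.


BST root = 4
Search for 37: compare at each node
Path: [4, 8, 16, 34, 37]


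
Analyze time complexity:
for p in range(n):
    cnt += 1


Per nesting level: O(n) = O(n)
Complexity: O(n)


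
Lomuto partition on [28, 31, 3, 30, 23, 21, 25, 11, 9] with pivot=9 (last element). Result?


Elements <= 9 go left of pivot.
Result: [3, 9, 28, 30, 23, 21, 25, 11, 31], pivot at index 1


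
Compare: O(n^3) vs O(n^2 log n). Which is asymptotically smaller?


n^2 log n grows slower than cubic
O(n^2 log n) is asymptotically smaller; O(n^3) grows faster


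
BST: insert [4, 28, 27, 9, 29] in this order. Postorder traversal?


Root = 4; build tree by BST insertion.
Postorder traversal: [9, 27, 29, 28, 4]


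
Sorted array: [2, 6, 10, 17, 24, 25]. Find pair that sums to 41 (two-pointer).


Two pointers: lo=0, hi=5
Found pair: (17, 24) summing to 41


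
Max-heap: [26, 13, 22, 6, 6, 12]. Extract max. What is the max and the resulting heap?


Max = 26
Replace root with last, heapify down
Resulting heap: [22, 13, 12, 6, 6]


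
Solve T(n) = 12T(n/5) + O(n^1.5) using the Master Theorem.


a=12, b=5, c=1.5. log_5(12)=1.544 > c=1.5. Case 1: O(n^log_b(a)) = O(n^1.544)
Complexity: O(n^1.544)


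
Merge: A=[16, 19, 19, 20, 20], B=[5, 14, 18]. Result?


Compare heads, take smaller each step.
Merged: [5, 14, 16, 18, 19, 19, 20, 20]


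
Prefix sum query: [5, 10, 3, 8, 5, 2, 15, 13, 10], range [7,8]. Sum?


Prefix sums: [0, 5, 15, 18, 26, 31, 33, 48, 61, 71]
Sum[7..8] = prefix[9] - prefix[7] = 71 - 48 = 23


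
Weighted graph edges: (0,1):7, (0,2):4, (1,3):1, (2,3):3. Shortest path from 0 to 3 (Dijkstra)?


Dijkstra from 0:
Distances: {0: 0, 1: 7, 2: 4, 3: 7}
Shortest distance to 3 = 7, path = [0, 2, 3]


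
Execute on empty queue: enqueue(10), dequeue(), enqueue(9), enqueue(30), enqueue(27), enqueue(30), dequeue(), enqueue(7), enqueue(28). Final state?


enqueue(10) -> [10]
dequeue() returns 10 -> []
enqueue(9) -> [9]
enqueue(30) -> [9, 30]
enqueue(27) -> [9, 30, 27]
enqueue(30) -> [9, 30, 27, 30]
dequeue() returns 9 -> [30, 27, 30]
enqueue(7) -> [30, 27, 30, 7]
enqueue(28) -> [30, 27, 30, 7, 28]
Final queue (front to back): [30, 27, 30, 7, 28]


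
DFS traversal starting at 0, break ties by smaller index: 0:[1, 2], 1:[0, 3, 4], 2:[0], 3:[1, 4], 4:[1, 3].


DFS stack-based: start with [0]
Visit order: [0, 1, 3, 4, 2]


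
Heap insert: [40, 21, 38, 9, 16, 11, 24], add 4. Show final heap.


Append 4: [40, 21, 38, 9, 16, 11, 24, 4]
Bubble up: no swaps needed
Result: [40, 21, 38, 9, 16, 11, 24, 4]


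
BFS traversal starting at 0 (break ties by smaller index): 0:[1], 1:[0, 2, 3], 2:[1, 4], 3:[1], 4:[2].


BFS queue: start with [0]
Visit order: [0, 1, 2, 3, 4]


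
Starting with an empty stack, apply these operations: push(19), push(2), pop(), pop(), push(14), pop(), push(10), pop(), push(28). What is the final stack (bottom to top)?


push(19) -> [19]
push(2) -> [19, 2]
pop() returns 2 -> [19]
pop() returns 19 -> []
push(14) -> [14]
pop() returns 14 -> []
push(10) -> [10]
pop() returns 10 -> []
push(28) -> [28]
Final stack (bottom to top): [28]


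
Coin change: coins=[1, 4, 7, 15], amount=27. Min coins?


dp[0]=0; dp[i]=1+min(dp[i-c] for c in coins)
...dp[22]=2, dp[23]=3, dp[24]=4, dp[25]=4, dp[26]=3, dp[27]=4
Minimum coins for 27 = 4


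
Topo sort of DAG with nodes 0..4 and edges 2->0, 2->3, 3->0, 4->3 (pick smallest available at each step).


Kahn's algorithm, process smallest node first
Order: [1, 2, 4, 3, 0]


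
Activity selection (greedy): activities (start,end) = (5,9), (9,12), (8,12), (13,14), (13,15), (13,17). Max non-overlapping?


Greedy: pick earliest-ending, then skip overlaps.
Selected (3 activities): [(5, 9), (9, 12), (13, 14)]


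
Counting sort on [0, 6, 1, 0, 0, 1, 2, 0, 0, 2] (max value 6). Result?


Count array: [5, 2, 2, 0, 0, 0, 1]
Reconstruct: [0, 0, 0, 0, 0, 1, 1, 2, 2, 6]


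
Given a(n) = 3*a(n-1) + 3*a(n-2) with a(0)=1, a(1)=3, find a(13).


Build bottom-up:
...a(11)=1924560, a(12)=7296561, a(13)=3*7296561+3*1924560=27663363


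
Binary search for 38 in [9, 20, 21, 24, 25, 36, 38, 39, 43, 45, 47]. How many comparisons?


Search for 38:
[0,10] mid=5 arr[5]=36
[6,10] mid=8 arr[8]=43
[6,7] mid=6 arr[6]=38
Total: 3 comparisons


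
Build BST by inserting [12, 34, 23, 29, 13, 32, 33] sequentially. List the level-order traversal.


Root = 12; build tree by BST insertion.
Level-Order traversal: [12, 34, 23, 13, 29, 32, 33]


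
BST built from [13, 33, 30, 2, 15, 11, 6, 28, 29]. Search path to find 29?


BST root = 13
Search for 29: compare at each node
Path: [13, 33, 30, 15, 28, 29]


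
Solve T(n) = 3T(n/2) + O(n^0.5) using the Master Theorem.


a=3, b=2, c=0.5. log_2(3)=1.585 > c=0.5. Case 1: O(n^log_b(a)) = O(n^1.585)
Complexity: O(n^1.585)


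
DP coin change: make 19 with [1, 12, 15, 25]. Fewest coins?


dp[0]=0; dp[i]=1+min(dp[i-c] for c in coins)
...dp[14]=3, dp[15]=1, dp[16]=2, dp[17]=3, dp[18]=4, dp[19]=5
Minimum coins for 19 = 5


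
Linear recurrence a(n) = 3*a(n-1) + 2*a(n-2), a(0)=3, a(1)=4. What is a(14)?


Build bottom-up:
...a(12)=5743182, a(13)=20454646, a(14)=3*20454646+2*5743182=72850302


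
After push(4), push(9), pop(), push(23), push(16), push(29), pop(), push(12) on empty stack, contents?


push(4) -> [4]
push(9) -> [4, 9]
pop() returns 9 -> [4]
push(23) -> [4, 23]
push(16) -> [4, 23, 16]
push(29) -> [4, 23, 16, 29]
pop() returns 29 -> [4, 23, 16]
push(12) -> [4, 23, 16, 12]
Final stack (bottom to top): [4, 23, 16, 12]


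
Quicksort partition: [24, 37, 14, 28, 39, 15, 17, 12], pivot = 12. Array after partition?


Elements <= 12 go left of pivot.
Result: [12, 37, 14, 28, 39, 15, 17, 24], pivot at index 0


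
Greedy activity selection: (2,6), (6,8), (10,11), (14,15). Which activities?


Greedy: pick earliest-ending, then skip overlaps.
Selected (4 activities): [(2, 6), (6, 8), (10, 11), (14, 15)]


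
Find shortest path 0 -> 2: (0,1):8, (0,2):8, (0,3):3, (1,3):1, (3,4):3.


Dijkstra from 0:
Distances: {0: 0, 1: 4, 2: 8, 3: 3, 4: 6}
Shortest distance to 2 = 8, path = [0, 2]


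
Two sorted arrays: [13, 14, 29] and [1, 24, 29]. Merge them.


Compare heads, take smaller each step.
Merged: [1, 13, 14, 24, 29, 29]


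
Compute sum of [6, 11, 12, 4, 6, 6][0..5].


Prefix sums: [0, 6, 17, 29, 33, 39, 45]
Sum[0..5] = prefix[6] - prefix[0] = 45 - 0 = 45


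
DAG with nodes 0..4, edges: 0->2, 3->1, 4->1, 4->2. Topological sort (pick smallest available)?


Kahn's algorithm, process smallest node first
Order: [0, 3, 4, 1, 2]


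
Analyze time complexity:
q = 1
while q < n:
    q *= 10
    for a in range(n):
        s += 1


Per nesting level: O(log n) * O(n) = O(n log n)
Complexity: O(n log n)


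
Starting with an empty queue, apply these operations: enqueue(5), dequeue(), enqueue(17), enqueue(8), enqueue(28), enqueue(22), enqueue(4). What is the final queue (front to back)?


enqueue(5) -> [5]
dequeue() returns 5 -> []
enqueue(17) -> [17]
enqueue(8) -> [17, 8]
enqueue(28) -> [17, 8, 28]
enqueue(22) -> [17, 8, 28, 22]
enqueue(4) -> [17, 8, 28, 22, 4]
Final queue (front to back): [17, 8, 28, 22, 4]


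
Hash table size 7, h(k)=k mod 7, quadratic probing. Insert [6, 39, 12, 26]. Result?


Insertions: 6->slot 6; 39->slot 4; 12->slot 5; 26->slot 2
Table: [None, None, 26, None, 39, 12, 6]


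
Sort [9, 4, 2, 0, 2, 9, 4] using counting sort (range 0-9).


Count array: [1, 0, 2, 0, 2, 0, 0, 0, 0, 2]
Reconstruct: [0, 2, 2, 4, 4, 9, 9]


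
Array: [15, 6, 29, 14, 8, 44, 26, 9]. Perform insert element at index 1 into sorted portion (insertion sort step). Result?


After one pass: [6, 15, 29, 14, 8, 44, 26, 9]


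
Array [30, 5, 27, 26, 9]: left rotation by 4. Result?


Left rotate by 4: [9, 30, 5, 27, 26]


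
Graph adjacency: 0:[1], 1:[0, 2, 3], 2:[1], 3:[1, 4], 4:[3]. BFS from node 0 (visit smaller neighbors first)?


BFS queue: start with [0]
Visit order: [0, 1, 2, 3, 4]


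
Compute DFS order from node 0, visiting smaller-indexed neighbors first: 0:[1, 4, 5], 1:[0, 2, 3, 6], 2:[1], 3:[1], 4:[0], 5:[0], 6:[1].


DFS stack-based: start with [0]
Visit order: [0, 1, 2, 3, 6, 4, 5]


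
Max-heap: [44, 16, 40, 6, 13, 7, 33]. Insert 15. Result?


Append 15: [44, 16, 40, 6, 13, 7, 33, 15]
Bubble up: swap idx 7(15) with idx 3(6)
Result: [44, 16, 40, 15, 13, 7, 33, 6]


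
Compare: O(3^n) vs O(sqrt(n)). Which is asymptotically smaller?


sublinear grows slower than exponential (base 3)
O(sqrt(n)) is asymptotically smaller; O(3^n) grows faster


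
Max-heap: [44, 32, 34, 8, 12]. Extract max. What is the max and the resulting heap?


Max = 44
Replace root with last, heapify down
Resulting heap: [34, 32, 12, 8]


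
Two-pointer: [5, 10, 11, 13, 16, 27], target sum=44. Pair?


Two pointers: lo=0, hi=5
No pair sums to 44


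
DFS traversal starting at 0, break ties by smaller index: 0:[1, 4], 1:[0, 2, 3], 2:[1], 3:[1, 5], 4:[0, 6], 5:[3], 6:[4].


DFS stack-based: start with [0]
Visit order: [0, 1, 2, 3, 5, 4, 6]


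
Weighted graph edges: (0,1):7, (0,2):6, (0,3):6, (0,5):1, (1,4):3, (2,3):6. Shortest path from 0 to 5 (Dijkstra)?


Dijkstra from 0:
Distances: {0: 0, 1: 7, 2: 6, 3: 6, 4: 10, 5: 1}
Shortest distance to 5 = 1, path = [0, 5]


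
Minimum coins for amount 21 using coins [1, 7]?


dp[0]=0; dp[i]=1+min(dp[i-c] for c in coins)
...dp[16]=4, dp[17]=5, dp[18]=6, dp[19]=7, dp[20]=8, dp[21]=3
Minimum coins for 21 = 3


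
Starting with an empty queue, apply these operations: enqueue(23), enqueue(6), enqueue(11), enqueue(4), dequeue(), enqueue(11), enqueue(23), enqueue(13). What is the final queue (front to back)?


enqueue(23) -> [23]
enqueue(6) -> [23, 6]
enqueue(11) -> [23, 6, 11]
enqueue(4) -> [23, 6, 11, 4]
dequeue() returns 23 -> [6, 11, 4]
enqueue(11) -> [6, 11, 4, 11]
enqueue(23) -> [6, 11, 4, 11, 23]
enqueue(13) -> [6, 11, 4, 11, 23, 13]
Final queue (front to back): [6, 11, 4, 11, 23, 13]


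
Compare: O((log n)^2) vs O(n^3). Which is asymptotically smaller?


polylogarithmic grows slower than cubic
O((log n)^2) is asymptotically smaller; O(n^3) grows faster


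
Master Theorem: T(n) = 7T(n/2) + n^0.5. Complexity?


a=7, b=2, c=0.5. log_2(7)=2.807 > c=0.5. Case 1: O(n^log_b(a)) = O(n^2.807)
Complexity: O(n^2.807)


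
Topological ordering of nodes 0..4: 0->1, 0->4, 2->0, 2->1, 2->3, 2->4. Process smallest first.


Kahn's algorithm, process smallest node first
Order: [2, 0, 1, 3, 4]


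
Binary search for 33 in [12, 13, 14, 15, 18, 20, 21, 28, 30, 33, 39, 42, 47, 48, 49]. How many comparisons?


Search for 33:
[0,14] mid=7 arr[7]=28
[8,14] mid=11 arr[11]=42
[8,10] mid=9 arr[9]=33
Total: 3 comparisons


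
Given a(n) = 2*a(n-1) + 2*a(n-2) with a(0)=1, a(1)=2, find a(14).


Build bottom-up:
...a(12)=136384, a(13)=372608, a(14)=2*372608+2*136384=1017984


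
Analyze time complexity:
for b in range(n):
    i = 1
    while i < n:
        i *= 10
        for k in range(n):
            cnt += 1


Per nesting level: O(n) * O(log n) * O(n) = O(n^2 log n)
Complexity: O(n^2 log n)


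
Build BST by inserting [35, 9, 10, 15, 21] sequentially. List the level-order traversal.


Root = 35; build tree by BST insertion.
Level-Order traversal: [35, 9, 10, 15, 21]


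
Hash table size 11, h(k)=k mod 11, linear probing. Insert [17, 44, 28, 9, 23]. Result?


Insertions: 17->slot 6; 44->slot 0; 28->slot 7; 9->slot 9; 23->slot 1
Table: [44, 23, None, None, None, None, 17, 28, None, 9, None]


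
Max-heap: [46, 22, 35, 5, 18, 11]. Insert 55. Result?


Append 55: [46, 22, 35, 5, 18, 11, 55]
Bubble up: swap idx 6(55) with idx 2(35); swap idx 2(55) with idx 0(46)
Result: [55, 22, 46, 5, 18, 11, 35]


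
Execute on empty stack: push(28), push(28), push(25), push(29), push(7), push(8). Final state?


push(28) -> [28]
push(28) -> [28, 28]
push(25) -> [28, 28, 25]
push(29) -> [28, 28, 25, 29]
push(7) -> [28, 28, 25, 29, 7]
push(8) -> [28, 28, 25, 29, 7, 8]
Final stack (bottom to top): [28, 28, 25, 29, 7, 8]


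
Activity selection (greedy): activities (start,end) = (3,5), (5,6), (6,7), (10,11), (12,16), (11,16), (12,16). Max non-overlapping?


Greedy: pick earliest-ending, then skip overlaps.
Selected (5 activities): [(3, 5), (5, 6), (6, 7), (10, 11), (12, 16)]


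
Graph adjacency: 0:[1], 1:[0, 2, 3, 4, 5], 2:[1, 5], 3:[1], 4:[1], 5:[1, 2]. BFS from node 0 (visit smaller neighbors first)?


BFS queue: start with [0]
Visit order: [0, 1, 2, 3, 4, 5]


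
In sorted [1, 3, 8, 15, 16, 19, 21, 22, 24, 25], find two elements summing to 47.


Two pointers: lo=0, hi=9
Found pair: (22, 25) summing to 47


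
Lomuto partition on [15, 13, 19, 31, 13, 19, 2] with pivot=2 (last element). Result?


Elements <= 2 go left of pivot.
Result: [2, 13, 19, 31, 13, 19, 15], pivot at index 0


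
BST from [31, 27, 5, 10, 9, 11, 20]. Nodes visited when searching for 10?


BST root = 31
Search for 10: compare at each node
Path: [31, 27, 5, 10]


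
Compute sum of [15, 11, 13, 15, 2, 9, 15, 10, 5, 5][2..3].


Prefix sums: [0, 15, 26, 39, 54, 56, 65, 80, 90, 95, 100]
Sum[2..3] = prefix[4] - prefix[2] = 54 - 26 = 28


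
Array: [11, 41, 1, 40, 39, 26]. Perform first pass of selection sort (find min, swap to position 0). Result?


After one pass: [1, 41, 11, 40, 39, 26]


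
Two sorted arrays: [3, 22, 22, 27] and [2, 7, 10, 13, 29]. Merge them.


Compare heads, take smaller each step.
Merged: [2, 3, 7, 10, 13, 22, 22, 27, 29]


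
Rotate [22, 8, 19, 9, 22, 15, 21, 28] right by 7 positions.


Right rotate by 7: [8, 19, 9, 22, 15, 21, 28, 22]


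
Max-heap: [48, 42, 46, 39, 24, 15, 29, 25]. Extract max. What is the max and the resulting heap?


Max = 48
Replace root with last, heapify down
Resulting heap: [46, 42, 29, 39, 24, 15, 25]


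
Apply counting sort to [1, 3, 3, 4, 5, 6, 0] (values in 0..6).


Count array: [1, 1, 0, 2, 1, 1, 1]
Reconstruct: [0, 1, 3, 3, 4, 5, 6]


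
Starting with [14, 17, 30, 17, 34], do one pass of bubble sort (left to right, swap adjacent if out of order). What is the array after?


After one pass: [14, 17, 17, 30, 34]


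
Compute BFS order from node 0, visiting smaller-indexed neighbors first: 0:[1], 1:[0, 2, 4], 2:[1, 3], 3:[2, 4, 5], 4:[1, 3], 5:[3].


BFS queue: start with [0]
Visit order: [0, 1, 2, 4, 3, 5]


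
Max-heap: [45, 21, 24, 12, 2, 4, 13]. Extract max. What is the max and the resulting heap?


Max = 45
Replace root with last, heapify down
Resulting heap: [24, 21, 13, 12, 2, 4]


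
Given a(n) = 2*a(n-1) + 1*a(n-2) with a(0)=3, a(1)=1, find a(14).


Build bottom-up:
...a(12)=31083, a(13)=75041, a(14)=2*75041+1*31083=181165


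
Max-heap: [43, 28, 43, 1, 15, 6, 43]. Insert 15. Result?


Append 15: [43, 28, 43, 1, 15, 6, 43, 15]
Bubble up: swap idx 7(15) with idx 3(1)
Result: [43, 28, 43, 15, 15, 6, 43, 1]


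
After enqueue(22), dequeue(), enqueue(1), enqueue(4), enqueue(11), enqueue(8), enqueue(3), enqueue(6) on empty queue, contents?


enqueue(22) -> [22]
dequeue() returns 22 -> []
enqueue(1) -> [1]
enqueue(4) -> [1, 4]
enqueue(11) -> [1, 4, 11]
enqueue(8) -> [1, 4, 11, 8]
enqueue(3) -> [1, 4, 11, 8, 3]
enqueue(6) -> [1, 4, 11, 8, 3, 6]
Final queue (front to back): [1, 4, 11, 8, 3, 6]


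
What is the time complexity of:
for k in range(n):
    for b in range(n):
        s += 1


Per nesting level: O(n) * O(n) = O(n^2)
Complexity: O(n^2)


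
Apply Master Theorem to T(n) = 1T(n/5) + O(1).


a=1, b=5, c=0. log_5(1)=0 = c=0. Case 2: O(n^c log n) = O(log n)
Complexity: O(log n)


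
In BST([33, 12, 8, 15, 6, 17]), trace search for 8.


BST root = 33
Search for 8: compare at each node
Path: [33, 12, 8]


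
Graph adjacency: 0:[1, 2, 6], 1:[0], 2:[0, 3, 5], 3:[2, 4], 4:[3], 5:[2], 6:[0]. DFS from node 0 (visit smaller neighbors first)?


DFS stack-based: start with [0]
Visit order: [0, 1, 2, 3, 4, 5, 6]


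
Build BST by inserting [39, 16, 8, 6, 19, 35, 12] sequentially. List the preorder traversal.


Root = 39; build tree by BST insertion.
Preorder traversal: [39, 16, 8, 6, 12, 19, 35]


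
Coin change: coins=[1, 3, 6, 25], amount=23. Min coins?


dp[0]=0; dp[i]=1+min(dp[i-c] for c in coins)
...dp[18]=3, dp[19]=4, dp[20]=5, dp[21]=4, dp[22]=5, dp[23]=6
Minimum coins for 23 = 6


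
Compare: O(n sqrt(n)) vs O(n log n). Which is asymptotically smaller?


linearithmic grows slower than n^1.5
O(n log n) is asymptotically smaller; O(n sqrt(n)) grows faster


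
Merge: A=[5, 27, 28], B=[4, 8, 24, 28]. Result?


Compare heads, take smaller each step.
Merged: [4, 5, 8, 24, 27, 28, 28]


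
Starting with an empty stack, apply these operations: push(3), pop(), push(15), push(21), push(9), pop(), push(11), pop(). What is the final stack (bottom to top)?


push(3) -> [3]
pop() returns 3 -> []
push(15) -> [15]
push(21) -> [15, 21]
push(9) -> [15, 21, 9]
pop() returns 9 -> [15, 21]
push(11) -> [15, 21, 11]
pop() returns 11 -> [15, 21]
Final stack (bottom to top): [15, 21]


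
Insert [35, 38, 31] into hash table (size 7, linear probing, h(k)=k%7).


Insertions: 35->slot 0; 38->slot 3; 31->slot 4
Table: [35, None, None, 38, 31, None, None]


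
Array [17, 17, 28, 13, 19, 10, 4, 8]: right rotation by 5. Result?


Right rotate by 5: [13, 19, 10, 4, 8, 17, 17, 28]


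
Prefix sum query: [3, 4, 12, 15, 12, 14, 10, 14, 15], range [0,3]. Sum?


Prefix sums: [0, 3, 7, 19, 34, 46, 60, 70, 84, 99]
Sum[0..3] = prefix[4] - prefix[0] = 34 - 0 = 34


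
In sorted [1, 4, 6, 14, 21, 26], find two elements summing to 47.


Two pointers: lo=0, hi=5
Found pair: (21, 26) summing to 47


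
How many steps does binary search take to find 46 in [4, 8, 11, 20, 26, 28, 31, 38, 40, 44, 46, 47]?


Search for 46:
[0,11] mid=5 arr[5]=28
[6,11] mid=8 arr[8]=40
[9,11] mid=10 arr[10]=46
Total: 3 comparisons


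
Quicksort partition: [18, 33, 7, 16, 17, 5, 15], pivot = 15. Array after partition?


Elements <= 15 go left of pivot.
Result: [7, 5, 15, 16, 17, 33, 18], pivot at index 2


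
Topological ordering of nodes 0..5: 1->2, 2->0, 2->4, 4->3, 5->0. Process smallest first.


Kahn's algorithm, process smallest node first
Order: [1, 2, 4, 3, 5, 0]


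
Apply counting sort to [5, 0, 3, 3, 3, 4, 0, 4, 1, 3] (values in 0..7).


Count array: [2, 1, 0, 4, 2, 1, 0, 0]
Reconstruct: [0, 0, 1, 3, 3, 3, 3, 4, 4, 5]


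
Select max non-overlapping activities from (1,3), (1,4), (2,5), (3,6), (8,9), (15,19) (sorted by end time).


Greedy: pick earliest-ending, then skip overlaps.
Selected (4 activities): [(1, 3), (3, 6), (8, 9), (15, 19)]


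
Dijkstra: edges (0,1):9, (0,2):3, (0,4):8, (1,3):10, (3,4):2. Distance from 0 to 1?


Dijkstra from 0:
Distances: {0: 0, 1: 9, 2: 3, 3: 10, 4: 8}
Shortest distance to 1 = 9, path = [0, 1]


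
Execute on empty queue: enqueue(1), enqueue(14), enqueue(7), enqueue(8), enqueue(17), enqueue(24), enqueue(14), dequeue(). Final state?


enqueue(1) -> [1]
enqueue(14) -> [1, 14]
enqueue(7) -> [1, 14, 7]
enqueue(8) -> [1, 14, 7, 8]
enqueue(17) -> [1, 14, 7, 8, 17]
enqueue(24) -> [1, 14, 7, 8, 17, 24]
enqueue(14) -> [1, 14, 7, 8, 17, 24, 14]
dequeue() returns 1 -> [14, 7, 8, 17, 24, 14]
Final queue (front to back): [14, 7, 8, 17, 24, 14]


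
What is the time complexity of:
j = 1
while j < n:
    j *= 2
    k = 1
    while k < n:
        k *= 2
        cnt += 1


Per nesting level: O(log n) * O(log n) = O((log n)^2)
Complexity: O((log n)^2)
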